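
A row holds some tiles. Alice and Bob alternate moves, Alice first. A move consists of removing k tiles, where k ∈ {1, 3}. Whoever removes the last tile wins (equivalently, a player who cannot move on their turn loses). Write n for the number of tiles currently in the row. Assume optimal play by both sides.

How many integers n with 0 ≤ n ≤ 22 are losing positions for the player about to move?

Classify positions by backward induction: terminal positions (no move available) are L. From any other position, the mover wins iff some move reaches an L.
n=0: no move → L
n=1: →0(L), so W
n=2: →1(W) only, which is W, so L
n=3: →2(L), so W
n=4: →3(W), 1(W) — all W, so L
n=5: →4(L), so W
n=6: →5(W), 3(W) — all W, so L
n=7: →6(L), so W
n=8: →7(W), 5(W) — all W, so L
n=9: →8(L), so W
n=10: →9(W), 7(W) — all W, so L
n=11: →10(L), so W
n=12: →11(W), 9(W) — all W, so L
n=13: →12(L), so W
n=14: →13(W), 11(W) — all W, so L
n=15: →14(L), so W
n=16: →15(W), 13(W) — all W, so L
n=17: →16(L), so W
n=18: →17(W), 15(W) — all W, so L
n=19: →18(L), so W
n=20: →19(W), 17(W) — all W, so L
n=21: →20(L), so W
n=22: →21(W), 19(W) — all W, so L
L entries with 0 ≤ n ≤ 22: n = 0, 2, 4, 6, 8, 10, 12, 14, 16, 18, 20, 22; that makes 12.

12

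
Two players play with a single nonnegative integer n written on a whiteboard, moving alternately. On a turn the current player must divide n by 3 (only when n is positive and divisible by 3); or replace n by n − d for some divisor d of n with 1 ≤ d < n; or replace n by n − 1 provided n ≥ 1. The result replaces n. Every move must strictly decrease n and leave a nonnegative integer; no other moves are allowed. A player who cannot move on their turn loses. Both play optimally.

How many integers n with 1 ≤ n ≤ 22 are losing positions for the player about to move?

8

Build the W/L table. Terminal = L. A non-terminal position is W if it has a move to some L; otherwise it is L.
n=0: no move → L
n=1: W (go to 0, an L position)
n=2: L (sole option 1(W) is W)
n=3: W (go to 2, an L position)
n=4: W (go to 2, an L position)
n=5: L (sole option 4(W) is W)
n=6: W (go to 2, an L position)
n=7: L (sole option 6(W) is W)
n=8: W (go to 7, an L position)
n=9: L (options 3(W), 6(W), 8(W) are all W)
n=10: W (go to 5, an L position)
n=11: L (sole option 10(W) is W)
n=12: W (go to 9, an L position)
n=13: L (sole option 12(W) is W)
n=14: W (go to 7, an L position)
n=15: W (go to 5, an L position)
n=16: L (options 8(W), 12(W), 14(W), 15(W) are all W)
n=17: W (go to 16, an L position)
n=18: W (go to 9, an L position)
n=19: L (sole option 18(W) is W)
n=20: W (go to 16, an L position)
n=21: W (go to 7, an L position)
n=22: W (go to 11, an L position)
L entries with 1 ≤ n ≤ 22 (n=0 is outside the asked range and is not counted): n = 2, 5, 7, 9, 11, 13, 16, 19; that makes 8.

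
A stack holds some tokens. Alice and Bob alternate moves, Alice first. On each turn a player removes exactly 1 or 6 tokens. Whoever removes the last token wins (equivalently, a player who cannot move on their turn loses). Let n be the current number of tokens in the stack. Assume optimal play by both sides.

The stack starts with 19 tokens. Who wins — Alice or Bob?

Alice wins.

Build the W/L table. Terminal = L. A non-terminal position is W if it has a move to some L; otherwise it is L.
n=0: no move → L
n=1: →0(L), so W
n=2: →1(W) only, which is W, so L
n=3: →2(L), so W
n=4: →3(W) only, which is W, so L
n=5: →4(L), so W
n=6: →0(L), so W
n=7: →6(W), 1(W) — all W, so L
n=8: →7(L), so W
n=9: →8(W), 3(W) — all W, so L
n=10: →9(L), so W
n=11: →10(W), 5(W) — all W, so L
n=12: →11(L), so W
n=13: →7(L), so W
n=14: →13(W), 8(W) — all W, so L
n=15: →14(L), so W
n=16: →15(W), 10(W) — all W, so L
n=17: →16(L), so W
n=18: →17(W), 12(W) — all W, so L
n=19: →18(L), so W
The starting position 19 is W: Alice should remove 1, leaving 18, handing over an L position.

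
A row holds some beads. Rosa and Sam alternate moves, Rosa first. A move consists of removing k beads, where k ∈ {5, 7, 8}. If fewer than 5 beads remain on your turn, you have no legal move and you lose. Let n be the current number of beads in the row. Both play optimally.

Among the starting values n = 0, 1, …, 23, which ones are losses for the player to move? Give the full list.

0, 1, 2, 3, 4, 13, 14, 15, 16, 17

Build the W/L table. Terminal = L. A non-terminal position is W if it has a move to some L; otherwise it is L.
n=0: no move → L
n=1: no move → L
n=2: no move → L
n=3: no move → L
n=4: no move → L
n=5: reaches L-position 0 → W
n=6: reaches L-position 1 → W
n=7: reaches L-position 2 → W
n=8: reaches L-position 3 → W
n=9: reaches L-position 4 → W
n=10: reaches L-position 3 → W
n=11: reaches L-position 4 → W
n=12: reaches L-position 4 → W
n=13: only reaches 8(W), 6(W), 5(W), all W → L
n=14: only reaches 9(W), 7(W), 6(W), all W → L
n=15: only reaches 10(W), 8(W), 7(W), all W → L
n=16: only reaches 11(W), 9(W), 8(W), all W → L
n=17: only reaches 12(W), 10(W), 9(W), all W → L
n=18: reaches L-position 13 → W
n=19: reaches L-position 14 → W
n=20: reaches L-position 15 → W
n=21: reaches L-position 16 → W
n=22: reaches L-position 17 → W
n=23: reaches L-position 16 → W
The losing starting values of n are exactly the entries labelled L in this table (10 of them).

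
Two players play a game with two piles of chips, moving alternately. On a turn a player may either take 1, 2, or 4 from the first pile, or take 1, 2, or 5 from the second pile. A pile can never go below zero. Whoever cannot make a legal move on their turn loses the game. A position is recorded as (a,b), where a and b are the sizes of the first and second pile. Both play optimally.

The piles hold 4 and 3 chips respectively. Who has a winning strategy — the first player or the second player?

The first player wins.

Work bottom-up. With no move the player to move loses. Otherwise the position is W if at least one move leads to an L position for the opponent, and L if every move leads to a W.
No move ever increases a pile, so every position that can arise here has a ≤ 4 and b ≤ 3; it is enough to label the cells with 0 ≤ a ≤ 4 and 0 ≤ b ≤ 3.
Every move lowers a or b (never raises either), so fill the grid row by row in increasing a, and left to right within a row: each cell's successors are then already labelled.
      b=0  b=1  b=2  b=3
a=0:    L    W    W    L
a=1:    W    L    W    W
a=2:    W    W    L    W
a=3:    L    W    W    L
a=4:    W    L    W    W
Cells with no legal move (terminal, hence L): (0,0).
The remaining L cells, each justified by listing all of its moves:
(0,3): moves to (0,2)(W), (0,1)(W); every one is W ⇒ L
(1,1): moves to (0,1)(W), (1,0)(W); every one is W ⇒ L
(2,2): moves to (1,2)(W), (0,2)(W), (2,1)(W), (2,0)(W); every one is W ⇒ L
(3,0): moves to (2,0)(W), (1,0)(W); every one is W ⇒ L
(3,3): moves to (2,3)(W), (1,3)(W), (3,2)(W), (3,1)(W); every one is W ⇒ L
(4,1): moves to (3,1)(W), (2,1)(W), (0,1)(W), (4,0)(W); every one is W ⇒ L
Every other cell has at least one move into one of the L cells above, so it is W.
The starting position (4,3) is W: the player to move should move to (3,3), handing over an L position.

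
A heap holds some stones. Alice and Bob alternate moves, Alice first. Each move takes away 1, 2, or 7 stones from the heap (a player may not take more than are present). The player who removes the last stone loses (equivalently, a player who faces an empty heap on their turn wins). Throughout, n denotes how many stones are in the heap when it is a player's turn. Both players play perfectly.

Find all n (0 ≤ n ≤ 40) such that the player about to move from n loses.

Compute win/loss labels from the base case upward. A position with no move is W. Any other position is W if it can reach an L in one move, else L.
n=0: no move; the opponent has just taken the last stone and therefore loses → W
n=1: →0(W) only, which is W, so L
n=2: →1(L), so W
n=3: →1(L), so W
n=4: →3(W), 2(W) — all W, so L
n=5: →4(L), so W
n=6: →4(L), so W
n=7: →6(W), 5(W), 0(W) — all W, so L
n=8: →7(L), so W
n=9: →7(L), so W
n=10: →9(W), 8(W), 3(W) — all W, so L
n=11: →10(L), so W
n=12: →10(L), so W
n=13: →12(W), 11(W), 6(W) — all W, so L
n=14: →13(L), so W
n=15: →13(L), so W
n=16: →15(W), 14(W), 9(W) — all W, so L
n=17: →16(L), so W
n=18: →16(L), so W
n=19: →18(W), 17(W), 12(W) — all W, so L
n=20: →19(L), so W
n=21: →19(L), so W
n=22: →21(W), 20(W), 15(W) — all W, so L
n=23: →22(L), so W
n=24: →22(L), so W
n=25: →24(W), 23(W), 18(W) — all W, so L
n=26: →25(L), so W
n=27: →25(L), so W
n=28: →27(W), 26(W), 21(W) — all W, so L
n=29: →28(L), so W
n=30: →28(L), so W
n=31: →30(W), 29(W), 24(W) — all W, so L
n=32: →31(L), so W
n=33: →31(L), so W
n=34: →33(W), 32(W), 27(W) — all W, so L
n=35: →34(L), so W
n=36: →34(L), so W
n=37: →36(W), 35(W), 30(W) — all W, so L
n=38: →37(L), so W
n=39: →37(L), so W
n=40: →39(W), 38(W), 33(W) — all W, so L
The losing starting values of n are exactly the entries labelled L in this table (14 of them).

1, 4, 7, 10, 13, 16, 19, 22, 25, 28, 31, 34, 37, 40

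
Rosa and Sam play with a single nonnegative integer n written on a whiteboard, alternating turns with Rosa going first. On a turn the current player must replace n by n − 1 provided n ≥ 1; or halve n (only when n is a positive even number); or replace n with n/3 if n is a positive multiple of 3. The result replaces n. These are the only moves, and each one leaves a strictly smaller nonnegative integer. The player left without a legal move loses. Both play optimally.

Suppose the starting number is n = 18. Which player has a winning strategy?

Rosa wins.

Label each position W (a win for the player to move) or L (a loss). A position with no legal move is L; any other position is W exactly when some move reaches an L, and L when every move reaches a W.
n=0: no move → L
n=1: →0(L), so W
n=2: →1(W) only, which is W, so L
n=3: →2(L), so W
n=4: →2(L), so W
n=5: →4(W) only, which is W, so L
n=6: →2(L), so W
n=7: →6(W) only, which is W, so L
n=8: →7(L), so W
n=9: →3(W), 8(W) — all W, so L
n=10: →5(L), so W
n=11: →10(W) only, which is W, so L
n=12: →11(L), so W
n=13: →12(W) only, which is W, so L
n=14: →7(L), so W
n=15: →5(L), so W
n=16: →8(W), 15(W) — all W, so L
n=17: →16(L), so W
n=18: →9(L), so W
From 18 Rosa can move to 9, reaching an L position.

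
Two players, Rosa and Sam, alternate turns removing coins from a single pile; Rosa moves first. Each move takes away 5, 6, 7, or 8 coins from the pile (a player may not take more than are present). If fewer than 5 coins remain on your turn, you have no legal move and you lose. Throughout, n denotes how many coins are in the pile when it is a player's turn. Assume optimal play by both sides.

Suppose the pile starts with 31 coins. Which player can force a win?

Classify positions by backward induction: terminal positions (no move available) are L. From any other position, the mover wins iff some move reaches an L.
n=0: no move → L
n=1: no move → L
n=2: no move → L
n=3: no move → L
n=4: no move → L
n=5: →0(L), so W
n=6: →1(L), so W
n=7: →2(L), so W
n=8: →3(L), so W
n=9: →4(L), so W
n=10: →4(L), so W
n=11: →4(L), so W
n=12: →4(L), so W
n=13: →8(W), 7(W), 6(W), 5(W) — all W, so L
n=14: →9(W), 8(W), 7(W), 6(W) — all W, so L
n=15: →10(W), 9(W), 8(W), 7(W) — all W, so L
n=16: →11(W), 10(W), 9(W), 8(W) — all W, so L
n=17: →12(W), 11(W), 10(W), 9(W) — all W, so L
n=18: →13(L), so W
n=19: →14(L), so W
n=20: →15(L), so W
n=21: →16(L), so W
n=22: →17(L), so W
n=23: →17(L), so W
n=24: →17(L), so W
n=25: →17(L), so W
n=26: →21(W), 20(W), 19(W), 18(W) — all W, so L
n=27: →22(W), 21(W), 20(W), 19(W) — all W, so L
n=28: →23(W), 22(W), 21(W), 20(W) — all W, so L
n=29: →24(W), 23(W), 22(W), 21(W) — all W, so L
n=30: →25(W), 24(W), 23(W), 22(W) — all W, so L
n=31: →26(L), so W
The starting position 31 is W: Rosa should remove 5, leaving 26, handing over an L position.

Rosa wins.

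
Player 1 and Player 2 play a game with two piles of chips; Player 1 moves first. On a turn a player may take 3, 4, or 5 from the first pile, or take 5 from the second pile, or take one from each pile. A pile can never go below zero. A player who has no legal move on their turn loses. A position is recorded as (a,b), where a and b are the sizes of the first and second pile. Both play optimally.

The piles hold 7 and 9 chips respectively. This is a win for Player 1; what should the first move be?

Classify positions by backward induction: terminal positions (no move available) are L. From any other position, the mover wins iff some move reaches an L.
No move ever increases a pile, so every position that can arise here has a ≤ 7 and b ≤ 9; it is enough to label the cells with 0 ≤ a ≤ 7 and 0 ≤ b ≤ 9.
Every move lowers a or b (never raises either), so fill the grid row by row in increasing a, and left to right within a row: each cell's successors are then already labelled.
      b=0  b=1  b=2  b=3  b=4  b=5  b=6  b=7  b=8  b=9
a=0:    L    L    L    L    L    W    W    W    W    W
a=1:    L    W    W    W    W    W    L    L    L    L
a=2:    L    W    L    L    L    W    L    W    W    W
a=3:    W    W    W    W    W    W    L    W    L    L
a=4:    W    W    W    W    W    L    W    W    W    W
a=5:    W    W    W    W    W    L    W    W    W    W
a=6:    W    L    W    W    W    L    W    W    W    W
a=7:    W    L    W    W    W    W    W    L    W    W
Cells with no legal move (terminal, hence L): (0,0), (0,1), (0,2), (0,3), (0,4), (1,0), (2,0).
The remaining L cells, each justified by listing all of its moves:
(1,6): L (options (1,1)(W), (0,5)(W) are all W)
(1,7): L (options (1,2)(W), (0,6)(W) are all W)
(1,8): L (options (1,3)(W), (0,7)(W) are all W)
(1,9): L (options (1,4)(W), (0,8)(W) are all W)
(2,2): L (sole option (1,1)(W) is W)
(2,3): L (sole option (1,2)(W) is W)
(2,4): L (sole option (1,3)(W) is W)
(2,6): L (options (2,1)(W), (1,5)(W) are all W)
(3,6): L (options (0,6)(W), (3,1)(W), (2,5)(W) are all W)
(3,8): L (options (0,8)(W), (3,3)(W), (2,7)(W) are all W)
(3,9): L (options (0,9)(W), (3,4)(W), (2,8)(W) are all W)
(4,5): L (options (1,5)(W), (0,5)(W), (4,0)(W), (3,4)(W) are all W)
(5,5): L (options (2,5)(W), (1,5)(W), (0,5)(W), (5,0)(W), (4,4)(W) are all W)
(6,1): L (options (3,1)(W), (2,1)(W), (1,1)(W), (5,0)(W) are all W)
(6,5): L (options (3,5)(W), (2,5)(W), (1,5)(W), (6,0)(W), (5,4)(W) are all W)
(7,1): L (options (4,1)(W), (3,1)(W), (2,1)(W), (6,0)(W) are all W)
(7,7): L (options (4,7)(W), (3,7)(W), (2,7)(W), (7,2)(W), (6,6)(W) are all W)
Every other cell has at least one move into one of the L cells above, so it is W.
From (7,9), the L positions reachable in one move are: (3,9).

Move to (3,9).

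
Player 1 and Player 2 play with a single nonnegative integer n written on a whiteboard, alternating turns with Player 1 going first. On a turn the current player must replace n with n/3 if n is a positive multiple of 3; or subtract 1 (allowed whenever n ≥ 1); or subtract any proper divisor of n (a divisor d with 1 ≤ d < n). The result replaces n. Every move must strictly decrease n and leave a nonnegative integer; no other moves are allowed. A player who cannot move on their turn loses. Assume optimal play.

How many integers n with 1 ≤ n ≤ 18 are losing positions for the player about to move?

Compute win/loss labels from the base case upward. A position with no move is L. Any other position is W if it can reach an L in one move, else L.
n=0: no move → L
n=1: reaches L-position 0 → W
n=2: only reaches 1(W), which is W → L
n=3: reaches L-position 2 → W
n=4: reaches L-position 2 → W
n=5: only reaches 4(W), which is W → L
n=6: reaches L-position 2 → W
n=7: only reaches 6(W), which is W → L
n=8: reaches L-position 7 → W
n=9: only reaches 3(W), 6(W), 8(W), all W → L
n=10: reaches L-position 5 → W
n=11: only reaches 10(W), which is W → L
n=12: reaches L-position 9 → W
n=13: only reaches 12(W), which is W → L
n=14: reaches L-position 7 → W
n=15: reaches L-position 5 → W
n=16: only reaches 8(W), 12(W), 14(W), 15(W), all W → L
n=17: reaches L-position 16 → W
n=18: reaches L-position 9 → W
L entries with 1 ≤ n ≤ 18 (n=0 is outside the asked range and is not counted): n = 2, 5, 7, 9, 11, 13, 16; that makes 7.

7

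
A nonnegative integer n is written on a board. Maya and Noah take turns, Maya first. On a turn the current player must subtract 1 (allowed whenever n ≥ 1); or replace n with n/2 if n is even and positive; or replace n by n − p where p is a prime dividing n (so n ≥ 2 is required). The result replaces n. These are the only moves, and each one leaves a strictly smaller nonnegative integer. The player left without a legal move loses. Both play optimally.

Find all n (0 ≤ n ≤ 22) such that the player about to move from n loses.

Work bottom-up. With no move the player to move loses. Otherwise the position is W if at least one move leads to an L position for the opponent, and L if every move leads to a W.
n=0: no move → L
n=1: reaches L-position 0 → W
n=2: reaches L-position 0 → W
n=3: reaches L-position 0 → W
n=4: only reaches 2(W), 3(W), all W → L
n=5: reaches L-position 0 → W
n=6: reaches L-position 4 → W
n=7: reaches L-position 0 → W
n=8: reaches L-position 4 → W
n=9: only reaches 6(W), 8(W), all W → L
n=10: reaches L-position 9 → W
n=11: reaches L-position 0 → W
n=12: reaches L-position 9 → W
n=13: reaches L-position 0 → W
n=14: only reaches 7(W), 12(W), 13(W), all W → L
n=15: reaches L-position 14 → W
n=16: reaches L-position 14 → W
n=17: reaches L-position 0 → W
n=18: reaches L-position 9 → W
n=19: reaches L-position 0 → W
n=20: only reaches 10(W), 15(W), 18(W), 19(W), all W → L
n=21: reaches L-position 14 → W
n=22: reaches L-position 20 → W
Reading off the rows marked L gives the requested list; there are 5 such values of n.

0, 4, 9, 14, 20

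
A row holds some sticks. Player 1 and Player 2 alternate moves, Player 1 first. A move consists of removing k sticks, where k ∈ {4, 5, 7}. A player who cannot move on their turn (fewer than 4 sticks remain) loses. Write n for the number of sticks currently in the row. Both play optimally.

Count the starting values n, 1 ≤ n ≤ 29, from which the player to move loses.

Compute win/loss labels from the base case upward. A position with no move is L. Any other position is W if it can reach an L in one move, else L.
n=0: no move → L
n=1: no move → L
n=2: no move → L
n=3: no move → L
n=4: →0(L), so W
n=5: →1(L), so W
n=6: →2(L), so W
n=7: →3(L), so W
n=8: →3(L), so W
n=9: →2(L), so W
n=10: →3(L), so W
n=11: →7(W), 6(W), 4(W) — all W, so L
n=12: →8(W), 7(W), 5(W) — all W, so L
n=13: →9(W), 8(W), 6(W) — all W, so L
n=14: →10(W), 9(W), 7(W) — all W, so L
n=15: →11(L), so W
n=16: →12(L), so W
n=17: →13(L), so W
n=18: →14(L), so W
n=19: →14(L), so W
n=20: →13(L), so W
n=21: →14(L), so W
n=22: →18(W), 17(W), 15(W) — all W, so L
n=23: →19(W), 18(W), 16(W) — all W, so L
n=24: →20(W), 19(W), 17(W) — all W, so L
n=25: →21(W), 20(W), 18(W) — all W, so L
n=26: →22(L), so W
n=27: →23(L), so W
n=28: →24(L), so W
n=29: →25(L), so W
L entries with 1 ≤ n ≤ 29 (n=0 is outside the asked range and is not counted): n = 1, 2, 3, 11, 12, 13, 14, 22, 23, 24, 25; that makes 11.

11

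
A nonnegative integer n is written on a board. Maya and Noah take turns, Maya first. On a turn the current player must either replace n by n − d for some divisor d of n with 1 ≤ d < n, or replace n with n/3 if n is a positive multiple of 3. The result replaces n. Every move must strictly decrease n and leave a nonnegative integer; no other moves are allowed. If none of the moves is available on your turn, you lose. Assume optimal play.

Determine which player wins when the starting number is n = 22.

Positions with no move are L. A position that does have a move is losing for the player to move precisely when every available move leads to a winning position for the opponent. Fill in the labels:
n=0: no move → L
n=1: no move → L
n=2: W (go to 1, an L position)
n=3: W (go to 1, an L position)
n=4: L (options 2(W), 3(W) are all W)
n=5: W (go to 4, an L position)
n=6: W (go to 4, an L position)
n=7: L (sole option 6(W) is W)
n=8: W (go to 4, an L position)
n=9: L (options 3(W), 6(W), 8(W) are all W)
n=10: W (go to 9, an L position)
n=11: L (sole option 10(W) is W)
n=12: W (go to 4, an L position)
n=13: L (sole option 12(W) is W)
n=14: W (go to 7, an L position)
n=15: L (options 5(W), 10(W), 12(W), 14(W) are all W)
n=16: W (go to 15, an L position)
n=17: L (sole option 16(W) is W)
n=18: W (go to 9, an L position)
n=19: L (sole option 18(W) is W)
n=20: W (go to 15, an L position)
n=21: W (go to 7, an L position)
n=22: W (go to 11, an L position)
The starting position 22 is W: Maya should move to 11, handing over an L position.

Maya wins.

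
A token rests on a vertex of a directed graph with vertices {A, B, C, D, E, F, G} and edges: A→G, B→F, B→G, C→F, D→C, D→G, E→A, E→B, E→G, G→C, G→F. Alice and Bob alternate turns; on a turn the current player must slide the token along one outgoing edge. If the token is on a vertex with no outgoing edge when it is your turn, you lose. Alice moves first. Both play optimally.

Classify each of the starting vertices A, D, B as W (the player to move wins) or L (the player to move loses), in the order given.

Label each position W (a win for the player to move) or L (a loss). A position with no legal move is L; any other position is W exactly when some move reaches an L, and L when every move reaches a W.
Every edge goes from a vertex to one that appears earlier in the order F, C, G, A, D, B, E, so processing vertices in that order labels each vertex after all of its successors.
F: no outgoing edge → L
C: W (go to F, an L position)
G: W (go to F, an L position)
A: L (sole option G(W) is W)
D: L (options G(W), C(W) are all W)
B: W (go to F, an L position)
E: W (go to A, an L position)

A: L, D: L, B: W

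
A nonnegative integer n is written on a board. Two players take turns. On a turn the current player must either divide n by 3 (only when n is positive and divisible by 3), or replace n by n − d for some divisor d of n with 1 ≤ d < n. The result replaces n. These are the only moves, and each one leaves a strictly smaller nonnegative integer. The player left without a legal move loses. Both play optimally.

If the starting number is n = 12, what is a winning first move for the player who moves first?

Label each position W (a win for the player to move) or L (a loss). A position with no legal move is L; any other position is W exactly when some move reaches an L, and L when every move reaches a W.
n=0: no move → L
n=1: no move → L
n=2: W (go to 1, an L position)
n=3: W (go to 1, an L position)
n=4: L (options 2(W), 3(W) are all W)
n=5: W (go to 4, an L position)
n=6: W (go to 4, an L position)
n=7: L (sole option 6(W) is W)
n=8: W (go to 4, an L position)
n=9: L (options 3(W), 6(W), 8(W) are all W)
n=10: W (go to 9, an L position)
n=11: L (sole option 10(W) is W)
n=12: W (go to 4, an L position)
From 12, the L positions reachable in one move are: 4, 9, 11. Any move reaching one of these is winning.

Move to 4.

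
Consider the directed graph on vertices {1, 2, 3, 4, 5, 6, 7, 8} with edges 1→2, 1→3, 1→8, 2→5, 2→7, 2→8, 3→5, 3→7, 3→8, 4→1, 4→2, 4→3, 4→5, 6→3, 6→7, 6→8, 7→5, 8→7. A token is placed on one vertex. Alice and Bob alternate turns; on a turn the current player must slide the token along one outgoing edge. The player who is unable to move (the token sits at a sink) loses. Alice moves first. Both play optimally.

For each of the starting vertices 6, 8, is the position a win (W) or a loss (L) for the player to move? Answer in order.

6: W, 8: L

Classify positions by backward induction: terminal positions (no move available) are L. From any other position, the mover wins iff some move reaches an L.
Every edge goes from a vertex to one that appears earlier in the order 5, 7, 8, 3, 2, 1, 4, 6, so processing vertices in that order labels each vertex after all of its successors.
5: no outgoing edge → L
7: →5(L), so W
8: →7(W) only, which is W, so L
3: →8(L), so W
2: →8(L), so W
1: →8(L), so W
4: →5(L), so W
6: →8(L), so W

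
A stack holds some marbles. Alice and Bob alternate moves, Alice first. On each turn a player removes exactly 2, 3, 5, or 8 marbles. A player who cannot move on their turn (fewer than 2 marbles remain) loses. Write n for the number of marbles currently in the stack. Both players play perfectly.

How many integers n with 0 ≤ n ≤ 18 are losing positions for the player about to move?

6

Build the W/L table. Terminal = L. A non-terminal position is W if it has a move to some L; otherwise it is L.
n=0: no move → L
n=1: no move → L
n=2: can move to 0, which is L ⇒ W
n=3: can move to 1, which is L ⇒ W
n=4: can move to 1, which is L ⇒ W
n=5: can move to 0, which is L ⇒ W
n=6: can move to 1, which is L ⇒ W
n=7: moves to 5(W), 4(W), 2(W); every one is W ⇒ L
n=8: can move to 0, which is L ⇒ W
n=9: can move to 7, which is L ⇒ W
n=10: can move to 7, which is L ⇒ W
n=11: moves to 9(W), 8(W), 6(W), 3(W); every one is W ⇒ L
n=12: can move to 7, which is L ⇒ W
n=13: can move to 11, which is L ⇒ W
n=14: can move to 11, which is L ⇒ W
n=15: can move to 7, which is L ⇒ W
n=16: can move to 11, which is L ⇒ W
n=17: moves to 15(W), 14(W), 12(W), 9(W); every one is W ⇒ L
n=18: moves to 16(W), 15(W), 13(W), 10(W); every one is W ⇒ L
L entries with 0 ≤ n ≤ 18: n = 0, 1, 7, 11, 17, 18; that makes 6.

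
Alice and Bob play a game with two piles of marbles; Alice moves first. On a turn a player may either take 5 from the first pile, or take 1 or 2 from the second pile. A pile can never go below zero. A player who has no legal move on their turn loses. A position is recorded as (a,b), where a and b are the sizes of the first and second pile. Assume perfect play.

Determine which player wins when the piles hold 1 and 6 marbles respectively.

Build the W/L table. Terminal = L. A non-terminal position is W if it has a move to some L; otherwise it is L.
No move ever increases a pile, so every position that can arise here has a ≤ 1 and b ≤ 6; it is enough to label the cells with 0 ≤ a ≤ 1 and 0 ≤ b ≤ 6.
Every move lowers a or b (never raises either), so fill the grid row by row in increasing a, and left to right within a row: each cell's successors are then already labelled.
      b=0  b=1  b=2  b=3  b=4  b=5  b=6
a=0:    L    W    W    L    W    W    L
a=1:    L    W    W    L    W    W    L
Cells with no legal move (terminal, hence L): (0,0), (1,0).
The remaining L cells, each justified by listing all of its moves:
(0,3): only reaches (0,2)(W), (0,1)(W), all W → L
(0,6): only reaches (0,5)(W), (0,4)(W), all W → L
(1,3): only reaches (1,2)(W), (1,1)(W), all W → L
(1,6): only reaches (1,5)(W), (1,4)(W), all W → L
Every other cell has at least one move into one of the L cells above, so it is W.
Every move from (1,6) reaches a W position, so the mover loses.

Bob wins.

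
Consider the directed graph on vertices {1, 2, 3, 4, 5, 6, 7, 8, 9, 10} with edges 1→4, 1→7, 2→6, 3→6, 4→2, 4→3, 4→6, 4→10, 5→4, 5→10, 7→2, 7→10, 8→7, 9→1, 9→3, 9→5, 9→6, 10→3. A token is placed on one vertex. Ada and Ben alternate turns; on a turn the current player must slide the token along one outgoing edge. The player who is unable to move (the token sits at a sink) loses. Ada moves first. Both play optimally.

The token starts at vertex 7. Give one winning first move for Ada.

Classify positions by backward induction: terminal positions (no move available) are L. From any other position, the mover wins iff some move reaches an L.
Every edge goes from a vertex to one that appears earlier in the order 6, 2, 3, 10, 7, 4, 1, 5, 8, 9, so processing vertices in that order labels each vertex after all of its successors.
6: no outgoing edge → L
2: W (go to 6, an L position)
3: W (go to 6, an L position)
10: L (sole option 3(W) is W)
7: W (go to 10, an L position)
4: W (go to 10, an L position)
1: L (options 4(W), 7(W) are all W)
5: W (go to 10, an L position)
8: L (sole option 7(W) is W)
9: W (go to 1, an L position)
From 7, the L positions reachable in one move are: 10.

Move to 10.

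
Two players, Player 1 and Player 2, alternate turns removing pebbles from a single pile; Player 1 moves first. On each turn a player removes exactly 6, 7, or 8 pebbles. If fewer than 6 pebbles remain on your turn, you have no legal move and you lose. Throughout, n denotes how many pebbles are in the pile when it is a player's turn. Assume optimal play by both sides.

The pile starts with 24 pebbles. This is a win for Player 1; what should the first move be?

Compute win/loss labels from the base case upward. A position with no move is L. Any other position is W if it can reach an L in one move, else L.
n=0: no move → L
n=1: no move → L
n=2: no move → L
n=3: no move → L
n=4: no move → L
n=5: no move → L
n=6: →0(L), so W
n=7: →1(L), so W
n=8: →2(L), so W
n=9: →3(L), so W
n=10: →4(L), so W
n=11: →5(L), so W
n=12: →5(L), so W
n=13: →5(L), so W
n=14: →8(W), 7(W), 6(W) — all W, so L
n=15: →9(W), 8(W), 7(W) — all W, so L
n=16: →10(W), 9(W), 8(W) — all W, so L
n=17: →11(W), 10(W), 9(W) — all W, so L
n=18: →12(W), 11(W), 10(W) — all W, so L
n=19: →13(W), 12(W), 11(W) — all W, so L
n=20: →14(L), so W
n=21: →15(L), so W
n=22: →16(L), so W
n=23: →17(L), so W
n=24: →18(L), so W
From 24, the L positions reachable in one move are: 18, 17, 16. Any move reaching one of these is winning.

Remove 6, leaving 18.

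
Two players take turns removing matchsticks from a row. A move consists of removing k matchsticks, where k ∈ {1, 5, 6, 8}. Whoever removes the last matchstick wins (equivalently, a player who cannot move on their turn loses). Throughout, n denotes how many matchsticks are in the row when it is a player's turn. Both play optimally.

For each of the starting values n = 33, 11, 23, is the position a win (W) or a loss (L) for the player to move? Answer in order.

33: L, 11: L, 23: W

Positions with no move are L. A position that does have a move is losing for the player to move precisely when every available move leads to a winning position for the opponent. Fill in the labels:
n=0: no move → L
n=1: reaches L-position 0 → W
n=2: only reaches 1(W), which is W → L
n=3: reaches L-position 2 → W
n=4: only reaches 3(W), which is W → L
n=5: reaches L-position 4 → W
n=6: reaches L-position 0 → W
n=7: reaches L-position 2 → W
n=8: reaches L-position 2 → W
n=9: reaches L-position 4 → W
n=10: reaches L-position 4 → W
n=11: only reaches 10(W), 6(W), 5(W), 3(W), all W → L
n=12: reaches L-position 11 → W
n=13: only reaches 12(W), 8(W), 7(W), 5(W), all W → L
n=14: reaches L-position 13 → W
n=15: only reaches 14(W), 10(W), 9(W), 7(W), all W → L
n=16: reaches L-position 15 → W
n=17: reaches L-position 11 → W
n=18: reaches L-position 13 → W
n=19: reaches L-position 13 → W
n=20: reaches L-position 15 → W
n=21: reaches L-position 15 → W
n=22: only reaches 21(W), 17(W), 16(W), 14(W), all W → L
n=23: reaches L-position 22 → W
n=24: only reaches 23(W), 19(W), 18(W), 16(W), all W → L
n=25: reaches L-position 24 → W
n=26: only reaches 25(W), 21(W), 20(W), 18(W), all W → L
n=27: reaches L-position 26 → W
n=28: reaches L-position 22 → W
n=29: reaches L-position 24 → W
n=30: reaches L-position 24 → W
n=31: reaches L-position 26 → W
n=32: reaches L-position 26 → W
n=33: only reaches 32(W), 28(W), 27(W), 25(W), all W → L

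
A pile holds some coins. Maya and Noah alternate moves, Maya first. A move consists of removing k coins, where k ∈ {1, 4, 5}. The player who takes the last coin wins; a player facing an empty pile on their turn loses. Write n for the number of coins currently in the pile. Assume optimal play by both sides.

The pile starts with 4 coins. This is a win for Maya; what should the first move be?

Remove 4, leaving 0.

Build the W/L table. Terminal = L. A non-terminal position is W if it has a move to some L; otherwise it is L.
n=0: no move → L
n=1: can move to 0, which is L ⇒ W
n=2: the only move is to 1(W), a W ⇒ L
n=3: can move to 2, which is L ⇒ W
n=4: can move to 0, which is L ⇒ W
From 4, the L positions reachable in one move are: 0.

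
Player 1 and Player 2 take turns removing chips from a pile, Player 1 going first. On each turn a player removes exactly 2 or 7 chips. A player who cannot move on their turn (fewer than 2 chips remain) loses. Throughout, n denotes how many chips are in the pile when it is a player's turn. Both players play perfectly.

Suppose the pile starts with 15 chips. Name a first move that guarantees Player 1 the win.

Remove 2, leaving 13.

Compute win/loss labels from the base case upward. A position with no move is L. Any other position is W if it can reach an L in one move, else L.
n=0: no move → L
n=1: no move → L
n=2: →0(L), so W
n=3: →1(L), so W
n=4: →2(W) only, which is W, so L
n=5: →3(W) only, which is W, so L
n=6: →4(L), so W
n=7: →5(L), so W
n=8: →1(L), so W
n=9: →7(W), 2(W) — all W, so L
n=10: →8(W), 3(W) — all W, so L
n=11: →9(L), so W
n=12: →10(L), so W
n=13: →11(W), 6(W) — all W, so L
n=14: →12(W), 7(W) — all W, so L
n=15: →13(L), so W
From 15, the L positions reachable in one move are: 13.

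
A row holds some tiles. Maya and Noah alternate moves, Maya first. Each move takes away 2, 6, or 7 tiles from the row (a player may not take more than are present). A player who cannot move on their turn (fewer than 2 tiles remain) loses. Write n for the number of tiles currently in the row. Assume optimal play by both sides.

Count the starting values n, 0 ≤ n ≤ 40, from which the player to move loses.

Positions with no move are L. A position that does have a move is losing for the player to move precisely when every available move leads to a winning position for the opponent. Fill in the labels:
n=0: no move → L
n=1: no move → L
n=2: reaches L-position 0 → W
n=3: reaches L-position 1 → W
n=4: only reaches 2(W), which is W → L
n=5: only reaches 3(W), which is W → L
n=6: reaches L-position 4 → W
n=7: reaches L-position 5 → W
n=8: reaches L-position 1 → W
n=9: only reaches 7(W), 3(W), 2(W), all W → L
n=10: reaches L-position 4 → W
n=11: reaches L-position 9 → W
n=12: reaches L-position 5 → W
n=13: only reaches 11(W), 7(W), 6(W), all W → L
n=14: only reaches 12(W), 8(W), 7(W), all W → L
n=15: reaches L-position 13 → W
n=16: reaches L-position 14 → W
n=17: only reaches 15(W), 11(W), 10(W), all W → L
n=18: only reaches 16(W), 12(W), 11(W), all W → L
n=19: reaches L-position 17 → W
n=20: reaches L-position 18 → W
n=21: reaches L-position 14 → W
n=22: only reaches 20(W), 16(W), 15(W), all W → L
n=23: reaches L-position 17 → W
n=24: reaches L-position 22 → W
n=25: reaches L-position 18 → W
n=26: only reaches 24(W), 20(W), 19(W), all W → L
n=27: only reaches 25(W), 21(W), 20(W), all W → L
n=28: reaches L-position 26 → W
n=29: reaches L-position 27 → W
n=30: only reaches 28(W), 24(W), 23(W), all W → L
n=31: only reaches 29(W), 25(W), 24(W), all W → L
n=32: reaches L-position 30 → W
n=33: reaches L-position 31 → W
n=34: reaches L-position 27 → W
n=35: only reaches 33(W), 29(W), 28(W), all W → L
n=36: reaches L-position 30 → W
n=37: reaches L-position 35 → W
n=38: reaches L-position 31 → W
n=39: only reaches 37(W), 33(W), 32(W), all W → L
n=40: only reaches 38(W), 34(W), 33(W), all W → L
L entries with 0 ≤ n ≤ 40: n = 0, 1, 4, 5, 9, 13, 14, 17, 18, 22, 26, 27, 30, 31, 35, 39, 40; that makes 17.

17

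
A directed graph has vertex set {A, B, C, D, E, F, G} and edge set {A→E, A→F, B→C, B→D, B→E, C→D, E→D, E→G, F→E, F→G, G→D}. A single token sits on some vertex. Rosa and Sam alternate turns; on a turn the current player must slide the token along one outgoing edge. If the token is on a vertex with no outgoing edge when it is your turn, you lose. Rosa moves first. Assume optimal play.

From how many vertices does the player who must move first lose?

Label each position W (a win for the player to move) or L (a loss). A position with no legal move is L; any other position is W exactly when some move reaches an L, and L when every move reaches a W.
Every edge goes from a vertex to one that appears earlier in the order D, G, C, E, B, F, A, so processing vertices in that order labels each vertex after all of its successors.
D: no outgoing edge → L
G: →D(L), so W
C: →D(L), so W
E: →D(L), so W
B: →D(L), so W
F: →E(W), G(W) — all W, so L
A: →F(L), so W
The L vertices are D, F; that is 2 in all.

2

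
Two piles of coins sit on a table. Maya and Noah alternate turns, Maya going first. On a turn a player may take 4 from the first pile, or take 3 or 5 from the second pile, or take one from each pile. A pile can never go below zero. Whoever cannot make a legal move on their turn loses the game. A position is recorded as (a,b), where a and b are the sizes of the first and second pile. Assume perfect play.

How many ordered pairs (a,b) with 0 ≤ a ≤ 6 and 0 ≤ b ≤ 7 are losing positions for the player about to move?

22

Work bottom-up. With no move the player to move loses. Otherwise the position is W if at least one move leads to an L position for the opponent, and L if every move leads to a W.
Every move lowers a or b (never raises either), so fill the grid row by row in increasing a, and left to right within a row: each cell's successors are then already labelled.
      b=0  b=1  b=2  b=3  b=4  b=5  b=6  b=7
a=0:    L    L    L    W    W    W    W    W
a=1:    L    W    W    W    L    W    L    W
a=2:    L    W    L    W    L    W    L    W
a=3:    L    W    L    W    L    W    L    W
a=4:    W    W    W    W    L    W    L    W
a=5:    W    L    L    L    W    W    W    W
a=6:    W    L    W    W    W    L    W    L
Cells with no legal move (terminal, hence L): (0,0), (0,1), (0,2), (1,0), (2,0), (3,0).
The remaining L cells, each justified by listing all of its moves:
(1,4): →(1,1)(W), (0,3)(W) — all W, so L
(1,6): →(1,3)(W), (1,1)(W), (0,5)(W) — all W, so L
(2,2): →(1,1)(W) only, which is W, so L
(2,4): →(2,1)(W), (1,3)(W) — all W, so L
(2,6): →(2,3)(W), (2,1)(W), (1,5)(W) — all W, so L
(3,2): →(2,1)(W) only, which is W, so L
(3,4): →(3,1)(W), (2,3)(W) — all W, so L
(3,6): →(3,3)(W), (3,1)(W), (2,5)(W) — all W, so L
(4,4): →(0,4)(W), (4,1)(W), (3,3)(W) — all W, so L
(4,6): →(0,6)(W), (4,3)(W), (4,1)(W), (3,5)(W) — all W, so L
(5,1): →(1,1)(W), (4,0)(W) — all W, so L
(5,2): →(1,2)(W), (4,1)(W) — all W, so L
(5,3): →(1,3)(W), (5,0)(W), (4,2)(W) — all W, so L
(6,1): →(2,1)(W), (5,0)(W) — all W, so L
(6,5): →(2,5)(W), (6,2)(W), (6,0)(W), (5,4)(W) — all W, so L
(6,7): →(2,7)(W), (6,4)(W), (6,2)(W), (5,6)(W) — all W, so L
Every other cell has at least one move into one of the L cells above, so it is W.
L cells per row: a=0: 3, a=1: 3, a=2: 4, a=3: 4, a=4: 2, a=5: 3, a=6: 3; total 22.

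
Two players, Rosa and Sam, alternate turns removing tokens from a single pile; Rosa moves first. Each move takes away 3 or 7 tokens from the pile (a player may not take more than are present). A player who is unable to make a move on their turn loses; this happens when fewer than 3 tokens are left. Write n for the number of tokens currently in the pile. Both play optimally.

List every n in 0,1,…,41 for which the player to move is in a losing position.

0, 1, 2, 6, 10, 11, 12, 16, 20, 21, 22, 26, 30, 31, 32, 36, 40, 41

Label each position W (a win for the player to move) or L (a loss). A position with no legal move is L; any other position is W exactly when some move reaches an L, and L when every move reaches a W.
n=0: no move → L
n=1: no move → L
n=2: no move → L
n=3: →0(L), so W
n=4: →1(L), so W
n=5: →2(L), so W
n=6: →3(W) only, which is W, so L
n=7: →0(L), so W
n=8: →1(L), so W
n=9: →6(L), so W
n=10: →7(W), 3(W) — all W, so L
n=11: →8(W), 4(W) — all W, so L
n=12: →9(W), 5(W) — all W, so L
n=13: →10(L), so W
n=14: →11(L), so W
n=15: →12(L), so W
n=16: →13(W), 9(W) — all W, so L
n=17: →10(L), so W
n=18: →11(L), so W
n=19: →16(L), so W
n=20: →17(W), 13(W) — all W, so L
n=21: →18(W), 14(W) — all W, so L
n=22: →19(W), 15(W) — all W, so L
n=23: →20(L), so W
n=24: →21(L), so W
n=25: →22(L), so W
n=26: →23(W), 19(W) — all W, so L
n=27: →20(L), so W
n=28: →21(L), so W
n=29: →26(L), so W
n=30: →27(W), 23(W) — all W, so L
n=31: →28(W), 24(W) — all W, so L
n=32: →29(W), 25(W) — all W, so L
n=33: →30(L), so W
n=34: →31(L), so W
n=35: →32(L), so W
n=36: →33(W), 29(W) — all W, so L
n=37: →30(L), so W
n=38: →31(L), so W
n=39: →36(L), so W
n=40: →37(W), 33(W) — all W, so L
n=41: →38(W), 34(W) — all W, so L
Reading off the rows marked L gives the requested list; there are 18 such values of n.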